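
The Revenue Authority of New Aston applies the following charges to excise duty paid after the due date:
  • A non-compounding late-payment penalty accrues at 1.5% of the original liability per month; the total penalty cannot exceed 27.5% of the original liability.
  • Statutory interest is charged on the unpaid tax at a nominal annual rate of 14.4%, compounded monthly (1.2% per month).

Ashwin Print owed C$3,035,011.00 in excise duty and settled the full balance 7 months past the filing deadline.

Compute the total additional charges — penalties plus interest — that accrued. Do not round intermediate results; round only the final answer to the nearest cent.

Penalty: 7 × 1.5% × C$3,035,011.00 = C$318,676.16… (below the 27.5% cap of C$834,628.03…)
Interest: C$3,035,011.00 × ((1 + 0.012)^7 − 1) = C$3,035,011.00 × 0.0870852… = C$264,304.5733…
Penalties + interest = C$318,676.1550 + C$264,304.5733… = C$582,980.73

C$582,980.73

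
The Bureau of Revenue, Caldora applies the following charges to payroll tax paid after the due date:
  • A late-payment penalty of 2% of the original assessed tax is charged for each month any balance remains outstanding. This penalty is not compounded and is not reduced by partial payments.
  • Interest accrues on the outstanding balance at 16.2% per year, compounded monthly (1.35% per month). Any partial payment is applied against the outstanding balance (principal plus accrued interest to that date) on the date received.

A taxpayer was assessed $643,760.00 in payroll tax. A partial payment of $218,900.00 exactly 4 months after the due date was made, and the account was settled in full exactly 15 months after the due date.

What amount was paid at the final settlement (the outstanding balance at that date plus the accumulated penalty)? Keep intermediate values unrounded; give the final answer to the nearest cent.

Balance at month 4: $643,760.0000 × (1 + 0.0135)^4 = $679,233.3485…
After $218,900.00 payment: $679,233.3485… − $218,900.00 = $460,333.3485…
Balance at month 15: $460,333.3485… × (1 + 0.0135)^11 = $533,499.1373…
Penalty: 15 × 2% × $643,760.00 = $193,128.00
Final settlement = outstanding balance + penalty = $533,499.1373… + $193,128.00 = $726,627.14

$726,627.14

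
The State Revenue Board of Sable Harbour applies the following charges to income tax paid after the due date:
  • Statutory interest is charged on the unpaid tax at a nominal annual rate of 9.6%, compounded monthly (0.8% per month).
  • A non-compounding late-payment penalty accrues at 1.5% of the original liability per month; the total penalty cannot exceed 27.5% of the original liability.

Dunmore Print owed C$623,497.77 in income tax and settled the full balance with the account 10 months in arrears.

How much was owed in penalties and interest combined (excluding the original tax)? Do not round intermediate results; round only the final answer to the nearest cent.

C$145,239.01

Penalty: 10 × 1.5% × C$623,497.77 = C$93,524.67… (below the 27.5% cap of C$171,461.89…)
Interest: C$623,497.77 × ((1 + 0.008)^10 − 1) = C$623,497.77 × 0.0829423… = C$51,714.3444…
Penalties + interest = C$93,524.6655 + C$51,714.3444… = C$145,239.01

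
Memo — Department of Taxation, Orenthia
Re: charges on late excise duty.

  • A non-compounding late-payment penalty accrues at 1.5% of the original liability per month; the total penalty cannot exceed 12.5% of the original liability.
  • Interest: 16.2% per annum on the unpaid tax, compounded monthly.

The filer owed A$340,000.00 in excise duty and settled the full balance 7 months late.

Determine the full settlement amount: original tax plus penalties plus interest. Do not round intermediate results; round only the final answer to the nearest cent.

A$409,160.94

Penalty: 7 × 1.5% × A$340,000.00 = A$35,700.00 (below the 12.5% cap of A$42,500.00)
Interest (16.2%/yr ÷ 12 = 1.35%/month): A$340,000.00 × ((1 + 0.0135)^7 − 1) = A$33,460.9419…
Total = A$340,000.00 + A$35,700.0000 + A$33,460.9419… = A$409,160.94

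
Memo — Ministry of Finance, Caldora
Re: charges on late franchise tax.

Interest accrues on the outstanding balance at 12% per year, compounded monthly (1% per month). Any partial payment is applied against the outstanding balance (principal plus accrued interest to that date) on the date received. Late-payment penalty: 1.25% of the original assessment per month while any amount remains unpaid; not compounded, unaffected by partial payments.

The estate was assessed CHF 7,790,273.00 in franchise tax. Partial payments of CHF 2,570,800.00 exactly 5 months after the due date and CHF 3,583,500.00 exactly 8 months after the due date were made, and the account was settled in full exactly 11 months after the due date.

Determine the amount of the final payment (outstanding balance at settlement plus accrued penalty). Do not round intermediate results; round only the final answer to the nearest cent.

CHF 3,341,483.90

Balance at month 5: CHF 7,790,273.0000 × (1 + 0.01)^5 = CHF 8,187,655.2160…
After CHF 2,570,800.00 payment: CHF 8,187,655.2160… − CHF 2,570,800.00 = CHF 5,616,855.2160…
Balance at month 8: CHF 5,616,855.2160… × (1 + 0.01)^3 = CHF 5,787,051.5459…
After CHF 3,583,500.00 payment: CHF 5,787,051.5459… − CHF 3,583,500.00 = CHF 2,203,551.5459…
Balance at month 11: CHF 2,203,551.5459… × (1 + 0.01)^3 = CHF 2,270,321.3613…
Penalty: 11 × 1.25% × CHF 7,790,273.00 = CHF 1,071,162.54…
Final settlement = outstanding balance + penalty = CHF 2,270,321.3613… + CHF 1,071,162.54… = CHF 3,341,483.90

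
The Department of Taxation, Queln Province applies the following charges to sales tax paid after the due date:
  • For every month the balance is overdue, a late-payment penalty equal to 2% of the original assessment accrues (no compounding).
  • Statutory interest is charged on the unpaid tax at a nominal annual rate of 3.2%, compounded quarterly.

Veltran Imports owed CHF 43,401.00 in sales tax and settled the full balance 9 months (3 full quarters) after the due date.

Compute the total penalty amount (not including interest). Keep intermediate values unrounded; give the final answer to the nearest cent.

Late-payment penalty: 9 × 2% × CHF 43,401.00 = CHF 7,812.18

CHF 7,812.18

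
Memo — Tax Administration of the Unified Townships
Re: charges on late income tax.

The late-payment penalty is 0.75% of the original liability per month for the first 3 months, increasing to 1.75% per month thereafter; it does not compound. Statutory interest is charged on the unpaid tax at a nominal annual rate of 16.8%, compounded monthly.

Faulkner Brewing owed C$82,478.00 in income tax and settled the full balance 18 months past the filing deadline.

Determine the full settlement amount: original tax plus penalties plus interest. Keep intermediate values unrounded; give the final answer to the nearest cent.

Penalty, months 1–3: 3 × 0.75% × C$82,478.00 = C$1,855.76…
Penalty, months 4–18: 15 × 1.75% × C$82,478.00 = C$21,650.48…
Interest (16.8%/yr ÷ 12 = 1.4%/month): C$82,478.00 × ((1 + 0.014)^18 − 1) = C$23,452.5705…
Total = C$82,478.00 + C$23,506.2300 + C$23,452.5705… = C$129,436.80

C$129,436.80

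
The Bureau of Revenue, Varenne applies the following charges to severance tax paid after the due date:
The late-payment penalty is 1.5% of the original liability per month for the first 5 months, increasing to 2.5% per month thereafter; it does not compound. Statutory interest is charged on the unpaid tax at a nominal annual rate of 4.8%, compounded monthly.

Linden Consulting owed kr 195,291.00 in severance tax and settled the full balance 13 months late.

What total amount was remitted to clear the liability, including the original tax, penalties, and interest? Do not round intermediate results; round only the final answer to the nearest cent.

kr 259,398.49

Penalty, months 1–5: 5 × 1.5% × kr 195,291.00 = kr 14,646.83…
Penalty, months 6–13: 8 × 2.5% × kr 195,291.00 = kr 39,058.20
Interest (4.8%/yr ÷ 12 = 0.4%/month): kr 195,291.00 × ((1 + 0.004)^13 − 1) = kr 10,402.4658…
Total = kr 195,291.00 + kr 53,705.0250 + kr 10,402.4658… = kr 259,398.49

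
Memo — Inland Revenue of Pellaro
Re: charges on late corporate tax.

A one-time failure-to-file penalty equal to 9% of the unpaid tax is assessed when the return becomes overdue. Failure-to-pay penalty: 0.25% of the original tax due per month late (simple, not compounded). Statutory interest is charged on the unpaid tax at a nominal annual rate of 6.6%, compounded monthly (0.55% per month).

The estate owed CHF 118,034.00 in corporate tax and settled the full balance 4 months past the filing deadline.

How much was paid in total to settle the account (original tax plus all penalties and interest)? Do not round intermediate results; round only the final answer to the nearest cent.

CHF 132,455.65

Failure-to-file penalty: 9% × CHF 118,034.00 = CHF 10,623.06
Failure-to-pay penalty = 0.25% × CHF 118,034.00 × 4 mo = CHF 1,180.34
Interest: CHF 118,034.00 × ((1 + 0.0055)^4 − 1) = CHF 118,034.00 × 0.0221822… = CHF 2,618.2498…
Total = CHF 118,034.00 + CHF 11,803.4000 + CHF 2,618.2498… = CHF 132,455.65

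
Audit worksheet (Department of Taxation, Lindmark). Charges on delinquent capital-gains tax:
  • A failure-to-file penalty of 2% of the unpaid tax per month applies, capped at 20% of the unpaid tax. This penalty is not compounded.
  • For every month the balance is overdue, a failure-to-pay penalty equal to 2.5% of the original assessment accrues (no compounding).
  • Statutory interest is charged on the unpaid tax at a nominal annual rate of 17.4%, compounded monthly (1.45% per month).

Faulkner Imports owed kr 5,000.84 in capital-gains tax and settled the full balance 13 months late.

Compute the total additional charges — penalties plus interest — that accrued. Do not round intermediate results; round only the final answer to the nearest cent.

kr 3,654.63

Failure-to-file: 13 × 2% × kr 5,000.84 = kr 1,300.22…, capped at 20% × kr 5,000.84 = kr 1,000.17…
Failure-to-pay penalty = 2.5% × kr 5,000.84 × 13 mo = kr 1,625.27…
Interest: kr 5,000.84 × ((1 + 0.0145)^13 − 1) = kr 5,000.84 × 0.2058039… = kr 1,029.1921…
Penalties + interest = kr 2,625.4410 + kr 1,029.1921… = kr 3,654.63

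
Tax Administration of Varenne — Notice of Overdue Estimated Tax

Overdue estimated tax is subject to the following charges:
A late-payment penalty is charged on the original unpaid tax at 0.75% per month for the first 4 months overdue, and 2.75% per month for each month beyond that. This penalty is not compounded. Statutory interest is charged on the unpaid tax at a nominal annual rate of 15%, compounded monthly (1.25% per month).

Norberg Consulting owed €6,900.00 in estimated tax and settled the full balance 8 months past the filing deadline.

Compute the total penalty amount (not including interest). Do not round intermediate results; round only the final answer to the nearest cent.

€966.00

Penalty, months 1–4: 4 × 0.75% × €6,900.00 = €207.00
Penalty, months 5–8: 4 × 2.75% × €6,900.00 = €759.00
Total penalty = €207.00 + €759.00 = €966.00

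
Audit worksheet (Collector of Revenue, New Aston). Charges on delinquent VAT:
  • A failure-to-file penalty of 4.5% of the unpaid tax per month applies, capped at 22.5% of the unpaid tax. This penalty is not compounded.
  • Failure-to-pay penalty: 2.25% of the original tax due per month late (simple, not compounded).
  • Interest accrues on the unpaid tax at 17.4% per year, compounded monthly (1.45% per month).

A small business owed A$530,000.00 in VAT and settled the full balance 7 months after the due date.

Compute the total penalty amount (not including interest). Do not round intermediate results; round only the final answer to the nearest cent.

A$202,725.00

Failure-to-file: 7 × 4.5% × A$530,000.00 = A$166,950.00, capped at 22.5% × A$530,000.00 = A$119,250.00
Failure-to-pay penalty = 2.25% × A$530,000.00 × 7 mo = A$83,475.00
Total penalty = A$119,250.00 + A$83,475.00 = A$202,725.00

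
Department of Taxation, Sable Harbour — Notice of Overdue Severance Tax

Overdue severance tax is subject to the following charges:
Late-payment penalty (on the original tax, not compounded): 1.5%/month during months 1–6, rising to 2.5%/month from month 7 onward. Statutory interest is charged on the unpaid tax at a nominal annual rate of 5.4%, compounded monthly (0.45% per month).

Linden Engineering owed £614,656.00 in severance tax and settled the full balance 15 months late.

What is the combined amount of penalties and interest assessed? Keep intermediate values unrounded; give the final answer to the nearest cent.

Penalty, months 1–6: 6 × 1.5% × £614,656.00 = £55,319.04
Penalty, months 7–15: 9 × 2.5% × £614,656.00 = £138,297.60
Interest: £614,656.00 × ((1 + 0.0045)^15 − 1) = £614,656.00 × 0.0696683… = £42,822.0246…
Penalties + interest = £193,616.6400 + £42,822.0246… = £236,438.66

£236,438.66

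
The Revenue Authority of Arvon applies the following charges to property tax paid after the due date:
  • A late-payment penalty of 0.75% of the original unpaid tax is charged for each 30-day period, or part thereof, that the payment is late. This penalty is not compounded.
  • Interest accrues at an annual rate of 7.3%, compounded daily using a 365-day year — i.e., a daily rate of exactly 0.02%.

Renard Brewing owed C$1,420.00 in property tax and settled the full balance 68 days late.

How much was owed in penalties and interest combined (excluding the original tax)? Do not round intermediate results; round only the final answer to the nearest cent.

Penalty periods: ⌈68/30⌉ = 3; penalty = 3 × 0.75% × C$1,420.00 = C$31.95
Interest: C$1,420.00 × ((1 + 0.0002)^68 − 1) = C$1,420.00 × 0.01369152… = C$19.4420…
Penalties + interest = C$31.9500 + C$19.4420… = C$51.39

C$51.39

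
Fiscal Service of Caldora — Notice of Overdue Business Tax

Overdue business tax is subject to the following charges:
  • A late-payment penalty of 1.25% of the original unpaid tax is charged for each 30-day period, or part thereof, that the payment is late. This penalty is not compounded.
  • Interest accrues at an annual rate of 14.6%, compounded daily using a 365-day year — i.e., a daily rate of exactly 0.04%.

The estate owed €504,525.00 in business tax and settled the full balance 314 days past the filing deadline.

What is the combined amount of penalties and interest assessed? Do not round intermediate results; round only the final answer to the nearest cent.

Penalty periods: ⌈314/30⌉ = 11; penalty = 11 × 1.25% × €504,525.00 = €69,372.19…
Interest: €504,525.00 × ((1 + 0.0004)^314 − 1) = €504,525.00 × 0.13380007… = €67,505.4815…
Penalties + interest = €69,372.1875 + €67,505.4815… = €136,877.67

€136,877.67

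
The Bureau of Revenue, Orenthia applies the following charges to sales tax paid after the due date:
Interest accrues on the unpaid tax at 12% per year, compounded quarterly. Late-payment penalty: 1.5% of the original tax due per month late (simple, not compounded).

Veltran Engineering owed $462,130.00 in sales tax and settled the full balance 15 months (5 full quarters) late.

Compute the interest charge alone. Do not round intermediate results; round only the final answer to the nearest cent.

$73,605.33

Interest (12%/yr ÷ 4 = 3%/quarter): $462,130.00 × ((1 + 0.03)^5 − 1) = $73,605.3280…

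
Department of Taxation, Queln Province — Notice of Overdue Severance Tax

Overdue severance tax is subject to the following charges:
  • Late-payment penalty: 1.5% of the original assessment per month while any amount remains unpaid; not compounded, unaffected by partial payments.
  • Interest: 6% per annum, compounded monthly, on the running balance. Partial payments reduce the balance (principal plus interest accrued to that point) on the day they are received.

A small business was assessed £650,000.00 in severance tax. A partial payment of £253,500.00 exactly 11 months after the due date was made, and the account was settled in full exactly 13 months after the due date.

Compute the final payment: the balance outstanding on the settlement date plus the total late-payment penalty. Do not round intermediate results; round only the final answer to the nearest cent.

Monthly rate = 6% ÷ 12 = 0.5%
Balance at month 11: £650,000.0000 × (1 + 0.005)^11 = £686,657.2913…
After £253,500.00 payment: £686,657.2913… − £253,500.00 = £433,157.2913…
Balance at month 13: £433,157.2913… × (1 + 0.005)^2 = £437,499.6931…
Penalty: 13 × 1.5% × £650,000.00 = £126,750.00
Final settlement = outstanding balance + penalty = £437,499.6931… + £126,750.00 = £564,249.69

£564,249.69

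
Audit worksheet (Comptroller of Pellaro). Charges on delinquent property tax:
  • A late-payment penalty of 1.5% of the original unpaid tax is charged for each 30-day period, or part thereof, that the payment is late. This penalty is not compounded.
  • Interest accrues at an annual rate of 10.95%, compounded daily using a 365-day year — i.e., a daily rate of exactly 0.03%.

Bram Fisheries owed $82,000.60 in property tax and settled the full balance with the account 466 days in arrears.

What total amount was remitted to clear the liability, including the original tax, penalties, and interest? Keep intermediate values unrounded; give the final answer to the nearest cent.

Penalty periods: ⌈466/30⌉ = 16; penalty = 16 × 1.5% × $82,000.60 = $19,680.14…
Interest: $82,000.60 × ((1 + 0.0003)^466 − 1) = $82,000.60 × 0.15001966… = $12,301.7018…
Total = $82,000.60 + $19,680.1440 + $12,301.7018… = $113,982.45

$113,982.45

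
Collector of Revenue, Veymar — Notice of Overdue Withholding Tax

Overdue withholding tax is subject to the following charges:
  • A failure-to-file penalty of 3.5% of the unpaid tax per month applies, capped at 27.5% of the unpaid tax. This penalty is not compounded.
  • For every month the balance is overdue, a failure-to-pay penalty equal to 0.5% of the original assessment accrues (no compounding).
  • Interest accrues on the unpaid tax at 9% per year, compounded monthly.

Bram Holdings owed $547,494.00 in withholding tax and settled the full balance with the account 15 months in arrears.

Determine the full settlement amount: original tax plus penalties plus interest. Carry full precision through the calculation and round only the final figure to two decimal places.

$804,051.11

Failure-to-file: 15 × 3.5% × $547,494.00 = $287,434.35, capped at 27.5% × $547,494.00 = $150,560.85
Failure-to-pay penalty = 0.5% × $547,494.00 × 15 mo = $41,062.05
Interest (9%/yr ÷ 12 = 0.75%/month): $547,494.00 × ((1 + 0.0075)^15 − 1) = $64,934.2087…
Total = $547,494.00 + $191,622.9000 + $64,934.2087… = $804,051.11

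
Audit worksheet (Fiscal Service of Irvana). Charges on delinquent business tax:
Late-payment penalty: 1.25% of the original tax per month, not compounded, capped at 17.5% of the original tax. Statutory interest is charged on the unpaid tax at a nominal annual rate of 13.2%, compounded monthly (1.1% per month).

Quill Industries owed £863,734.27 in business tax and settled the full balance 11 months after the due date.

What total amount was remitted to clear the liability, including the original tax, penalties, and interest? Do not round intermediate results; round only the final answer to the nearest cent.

Penalty: 11 × 1.25% × £863,734.27 = £118,763.46… (below the 17.5% cap of £151,153.50…)
Interest: £863,734.27 × ((1 + 0.011)^11 − 1) = £863,734.27 × 0.1278795… = £110,453.9254…
Total = £863,734.27 + £118,763.4621… + £110,453.9254… = £1,092,951.66

£1,092,951.66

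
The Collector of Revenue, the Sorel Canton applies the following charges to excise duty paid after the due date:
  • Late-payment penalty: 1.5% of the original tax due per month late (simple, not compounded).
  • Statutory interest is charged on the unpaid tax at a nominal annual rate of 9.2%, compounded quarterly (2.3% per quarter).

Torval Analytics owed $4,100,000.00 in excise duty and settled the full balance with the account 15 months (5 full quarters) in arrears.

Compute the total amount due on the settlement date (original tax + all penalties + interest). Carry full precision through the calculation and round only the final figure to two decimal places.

Late-payment penalty = 1.5% × $4,100,000.00 × 15 mo = $922,500.00
Interest: $4,100,000.00 × ((1 + 0.023)^5 − 1) = $4,100,000.00 × 0.1204131… = $493,693.6101…
Total = $4,100,000.00 + $922,500.0000 + $493,693.6101… = $5,516,193.61

$5,516,193.61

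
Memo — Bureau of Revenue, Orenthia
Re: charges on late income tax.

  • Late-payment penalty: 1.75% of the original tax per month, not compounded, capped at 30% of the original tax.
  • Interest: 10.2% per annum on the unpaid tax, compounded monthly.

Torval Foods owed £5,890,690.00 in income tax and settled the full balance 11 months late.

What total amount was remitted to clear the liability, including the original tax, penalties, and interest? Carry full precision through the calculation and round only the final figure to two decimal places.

£7,599,442.65

Penalty: 11 × 1.75% × £5,890,690.00 = £1,133,957.83… (below the 30% cap of £1,767,207.00)
Interest (10.2%/yr ÷ 12 = 0.85%/month): £5,890,690.00 × ((1 + 0.0085)^11 − 1) = £574,794.8209…
Total = £5,890,690.00 + £1,133,957.8250 + £574,794.8209… = £7,599,442.65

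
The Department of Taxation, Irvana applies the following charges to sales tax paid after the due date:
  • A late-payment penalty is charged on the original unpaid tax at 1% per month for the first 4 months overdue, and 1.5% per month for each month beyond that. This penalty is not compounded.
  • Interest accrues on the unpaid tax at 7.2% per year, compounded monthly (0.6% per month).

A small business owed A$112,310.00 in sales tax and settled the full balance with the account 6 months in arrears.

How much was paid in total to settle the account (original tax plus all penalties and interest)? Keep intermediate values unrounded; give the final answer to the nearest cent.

A$124,275.99

Penalty, months 1–4: 4 × 1% × A$112,310.00 = A$4,492.40
Penalty, months 5–6: 2 × 1.5% × A$112,310.00 = A$3,369.30
Interest: A$112,310.00 × ((1 + 0.006)^6 − 1) = A$112,310.00 × 0.0365443… = A$4,104.2948…
Total = A$112,310.00 + A$7,861.7000 + A$4,104.2948… = A$124,275.99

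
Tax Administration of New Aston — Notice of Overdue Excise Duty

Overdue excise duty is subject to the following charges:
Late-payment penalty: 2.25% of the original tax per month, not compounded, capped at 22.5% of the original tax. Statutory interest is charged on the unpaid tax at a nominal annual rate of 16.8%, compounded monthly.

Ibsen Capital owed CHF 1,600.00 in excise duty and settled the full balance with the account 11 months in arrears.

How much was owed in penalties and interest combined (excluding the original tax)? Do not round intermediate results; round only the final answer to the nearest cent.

CHF 624.39

Penalty (uncapped): 11 × 2.25% × CHF 1,600.00 = CHF 396.00; cap = 22.5% × CHF 1,600.00 = CHF 360.00 → penalty = CHF 360.00
Interest (16.8%/yr ÷ 12 = 1.4%/month): CHF 1,600.00 × ((1 + 0.014)^11 − 1) = CHF 264.3931…
Penalties + interest = CHF 360.0000 + CHF 264.3931… = CHF 624.39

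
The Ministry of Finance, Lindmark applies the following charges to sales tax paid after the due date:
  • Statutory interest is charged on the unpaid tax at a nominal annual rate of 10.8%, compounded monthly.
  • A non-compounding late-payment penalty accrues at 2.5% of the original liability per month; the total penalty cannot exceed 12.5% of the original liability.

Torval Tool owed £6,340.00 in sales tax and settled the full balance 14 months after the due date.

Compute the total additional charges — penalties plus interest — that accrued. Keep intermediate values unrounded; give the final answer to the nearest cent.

Penalty (uncapped): 14 × 2.5% × £6,340.00 = £2,219.00; cap = 12.5% × £6,340.00 = £792.50 → penalty = £792.50
Interest (10.8%/yr ÷ 12 = 0.9%/month): £6,340.00 × ((1 + 0.009)^14 − 1) = £847.2969…
Penalties + interest = £792.5000 + £847.2969… = £1,639.80

£1,639.80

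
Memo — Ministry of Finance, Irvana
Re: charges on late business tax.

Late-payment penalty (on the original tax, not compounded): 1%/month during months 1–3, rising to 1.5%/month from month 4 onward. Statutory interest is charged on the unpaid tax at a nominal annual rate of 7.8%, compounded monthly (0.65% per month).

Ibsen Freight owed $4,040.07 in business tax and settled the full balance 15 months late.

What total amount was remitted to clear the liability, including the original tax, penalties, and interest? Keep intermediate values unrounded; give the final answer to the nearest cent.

Penalty, months 1–3: 3 × 1% × $4,040.07 = $121.20…
Penalty, months 4–15: 12 × 1.5% × $4,040.07 = $727.21…
Interest: $4,040.07 × ((1 + 0.0065)^15 − 1) = $4,040.07 × 0.1020637… = $412.3444…
Total = $4,040.07 + $848.4147 + $412.3444… = $5,300.83

$5,300.83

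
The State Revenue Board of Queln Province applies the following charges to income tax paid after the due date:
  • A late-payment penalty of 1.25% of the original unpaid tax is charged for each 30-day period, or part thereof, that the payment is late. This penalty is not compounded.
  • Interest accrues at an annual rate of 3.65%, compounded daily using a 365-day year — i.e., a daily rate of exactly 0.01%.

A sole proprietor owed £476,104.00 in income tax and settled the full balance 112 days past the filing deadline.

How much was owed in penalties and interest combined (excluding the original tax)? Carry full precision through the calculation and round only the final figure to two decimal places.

£29,167.27

Penalty periods: ⌈112/30⌉ = 4; penalty = 4 × 1.25% × £476,104.00 = £23,805.20
Interest: £476,104.00 × ((1 + 0.0001)^112 − 1) = £476,104.00 × 0.01126239… = £5,362.0682…
Penalties + interest = £23,805.2000 + £5,362.0682… = £29,167.27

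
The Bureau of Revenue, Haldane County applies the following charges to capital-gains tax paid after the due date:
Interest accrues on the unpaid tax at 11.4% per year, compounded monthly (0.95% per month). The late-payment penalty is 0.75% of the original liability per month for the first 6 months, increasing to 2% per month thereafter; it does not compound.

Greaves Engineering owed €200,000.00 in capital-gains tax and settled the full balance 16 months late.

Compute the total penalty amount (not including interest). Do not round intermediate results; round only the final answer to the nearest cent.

Penalty, months 1–6: 6 × 0.75% × €200,000.00 = €9,000.00
Penalty, months 7–16: 10 × 2% × €200,000.00 = €40,000.00
Total penalty = €9,000.00 + €40,000.00 = €49,000.00

€49,000.00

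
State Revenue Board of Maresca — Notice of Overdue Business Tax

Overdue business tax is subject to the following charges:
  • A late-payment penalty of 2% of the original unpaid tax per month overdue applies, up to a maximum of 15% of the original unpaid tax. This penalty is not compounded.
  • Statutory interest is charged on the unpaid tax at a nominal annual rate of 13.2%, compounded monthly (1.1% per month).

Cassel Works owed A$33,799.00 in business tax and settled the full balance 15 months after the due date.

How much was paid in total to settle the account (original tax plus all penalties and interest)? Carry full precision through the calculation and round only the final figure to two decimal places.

Penalty (uncapped): 15 × 2% × A$33,799.00 = A$10,139.70; cap = 15% × A$33,799.00 = A$5,069.85 → penalty = A$5,069.85
Interest: A$33,799.00 × ((1 + 0.011)^15 − 1) = A$33,799.00 × 0.1783311… = A$6,027.4123…
Total = A$33,799.00 + A$5,069.8500 + A$6,027.4123… = A$44,896.26

A$44,896.26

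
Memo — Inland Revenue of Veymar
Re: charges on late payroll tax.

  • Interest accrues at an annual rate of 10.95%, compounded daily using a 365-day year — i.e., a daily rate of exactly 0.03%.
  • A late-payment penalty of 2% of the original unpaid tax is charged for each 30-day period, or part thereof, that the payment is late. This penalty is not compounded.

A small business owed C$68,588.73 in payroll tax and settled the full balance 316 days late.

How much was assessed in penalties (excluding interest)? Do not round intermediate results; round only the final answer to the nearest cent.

C$15,089.52

Penalty periods: ⌈316/30⌉ = 11; penalty = 11 × 2% × C$68,588.73 = C$15,089.52…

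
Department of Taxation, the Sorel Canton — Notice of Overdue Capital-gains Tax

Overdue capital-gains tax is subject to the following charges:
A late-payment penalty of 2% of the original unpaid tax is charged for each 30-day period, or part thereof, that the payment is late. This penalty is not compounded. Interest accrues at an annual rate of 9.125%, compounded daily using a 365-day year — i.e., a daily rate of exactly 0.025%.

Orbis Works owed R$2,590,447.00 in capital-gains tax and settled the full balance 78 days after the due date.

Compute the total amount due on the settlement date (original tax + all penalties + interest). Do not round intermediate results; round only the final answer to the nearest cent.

Penalty periods: ⌈78/30⌉ = 3; penalty = 3 × 2% × R$2,590,447.00 = R$155,426.82
Interest: R$2,590,447.00 × ((1 + 0.00025)^78 − 1) = R$2,590,447.00 × 0.01968888… = R$51,003.0047…
Total = R$2,590,447.00 + R$155,426.8200 + R$51,003.0047… = R$2,796,876.82

R$2,796,876.82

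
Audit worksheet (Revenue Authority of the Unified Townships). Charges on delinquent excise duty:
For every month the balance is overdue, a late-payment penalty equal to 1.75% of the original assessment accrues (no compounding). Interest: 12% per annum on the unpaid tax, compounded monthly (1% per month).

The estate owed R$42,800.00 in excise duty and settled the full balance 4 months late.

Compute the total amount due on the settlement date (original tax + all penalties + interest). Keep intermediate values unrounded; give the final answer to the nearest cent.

R$47,533.85

Late-payment penalty = 1.75% × R$42,800.00 × 4 mo = R$2,996.00
Interest: R$42,800.00 × ((1 + 0.01)^4 − 1) = R$42,800.00 × 0.0406040… = R$1,737.8516…
Total = R$42,800.00 + R$2,996.0000 + R$1,737.8516… = R$47,533.85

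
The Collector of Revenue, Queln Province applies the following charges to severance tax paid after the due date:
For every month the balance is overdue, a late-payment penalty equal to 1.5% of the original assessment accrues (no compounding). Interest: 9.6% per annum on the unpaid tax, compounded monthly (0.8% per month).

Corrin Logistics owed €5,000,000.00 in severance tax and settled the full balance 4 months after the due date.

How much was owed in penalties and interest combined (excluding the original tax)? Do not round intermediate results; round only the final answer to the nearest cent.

Late-payment penalty: 4 × 1.5% × €5,000,000.00 = €300,000.00
Interest: €5,000,000.00 × ((1 + 0.008)^4 − 1) = €5,000,000.00 × 0.0323861… = €161,930.2605…
Penalties + interest = €300,000.0000 + €161,930.2605… = €461,930.26

€461,930.26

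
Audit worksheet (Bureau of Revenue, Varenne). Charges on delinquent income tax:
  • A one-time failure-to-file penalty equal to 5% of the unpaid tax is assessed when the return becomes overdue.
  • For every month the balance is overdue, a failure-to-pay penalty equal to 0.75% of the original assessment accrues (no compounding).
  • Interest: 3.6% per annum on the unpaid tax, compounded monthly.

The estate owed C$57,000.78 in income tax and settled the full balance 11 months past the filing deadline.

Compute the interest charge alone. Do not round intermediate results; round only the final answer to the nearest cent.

C$1,909.50

Interest (3.6%/yr ÷ 12 = 0.3%/month): C$57,000.78 × ((1 + 0.003)^11 − 1) = C$1,909.4966…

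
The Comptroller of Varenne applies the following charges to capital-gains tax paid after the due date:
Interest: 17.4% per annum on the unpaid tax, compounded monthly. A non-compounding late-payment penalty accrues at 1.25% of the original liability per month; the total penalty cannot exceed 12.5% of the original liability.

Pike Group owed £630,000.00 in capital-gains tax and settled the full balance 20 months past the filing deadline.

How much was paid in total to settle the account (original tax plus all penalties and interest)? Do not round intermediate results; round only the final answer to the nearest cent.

£918,947.87

Penalty (uncapped): 20 × 1.25% × £630,000.00 = £157,500.00; cap = 12.5% × £630,000.00 = £78,750.00 → penalty = £78,750.00
Interest (17.4%/yr ÷ 12 = 1.45%/month): £630,000.00 × ((1 + 0.0145)^20 − 1) = £210,197.8712…
Total = £630,000.00 + £78,750.0000 + £210,197.8712… = £918,947.87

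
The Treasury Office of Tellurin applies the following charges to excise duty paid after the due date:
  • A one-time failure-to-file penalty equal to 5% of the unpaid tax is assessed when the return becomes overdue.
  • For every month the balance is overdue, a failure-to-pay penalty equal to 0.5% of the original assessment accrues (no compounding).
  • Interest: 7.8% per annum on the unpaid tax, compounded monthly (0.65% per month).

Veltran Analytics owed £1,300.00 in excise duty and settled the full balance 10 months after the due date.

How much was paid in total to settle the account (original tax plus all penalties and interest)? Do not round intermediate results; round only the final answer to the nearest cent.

£1,517.01

Failure-to-file penalty: 5% × £1,300.00 = £65.00
Failure-to-pay penalty = 0.5% × £1,300.00 × 10 mo = £65.00
Interest: £1,300.00 × ((1 + 0.0065)^10 − 1) = £1,300.00 × 0.0669346… = £87.0150…
Total = £1,300.00 + £130.0000 + £87.0150… = £1,517.01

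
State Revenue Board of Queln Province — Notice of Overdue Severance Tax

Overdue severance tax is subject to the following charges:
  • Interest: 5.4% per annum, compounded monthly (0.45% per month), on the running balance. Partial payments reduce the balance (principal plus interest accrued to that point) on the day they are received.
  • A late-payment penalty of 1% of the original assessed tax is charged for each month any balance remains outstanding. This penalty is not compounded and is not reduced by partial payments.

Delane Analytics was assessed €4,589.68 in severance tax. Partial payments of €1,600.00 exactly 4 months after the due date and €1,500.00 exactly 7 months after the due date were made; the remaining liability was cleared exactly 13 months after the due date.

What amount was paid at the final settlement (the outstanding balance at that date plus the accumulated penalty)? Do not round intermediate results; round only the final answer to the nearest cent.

€2,255.27

Balance at month 4: €4,589.6800 × (1 + 0.0045)^4 = €4,672.8536…
After €1,600.00 payment: €4,672.8536… − €1,600.00 = €3,072.8536…
Balance at month 7: €3,072.8536… × (1 + 0.0045)^3 = €3,114.5240…
After €1,500.00 payment: €3,114.5240… − €1,500.00 = €1,614.5240…
Balance at month 13: €1,614.5240… × (1 + 0.0045)^6 = €1,658.6096…
Penalty: 13 × 1% × €4,589.68 = €596.66…
Final settlement = outstanding balance + penalty = €1,658.6096… + €596.66… = €2,255.27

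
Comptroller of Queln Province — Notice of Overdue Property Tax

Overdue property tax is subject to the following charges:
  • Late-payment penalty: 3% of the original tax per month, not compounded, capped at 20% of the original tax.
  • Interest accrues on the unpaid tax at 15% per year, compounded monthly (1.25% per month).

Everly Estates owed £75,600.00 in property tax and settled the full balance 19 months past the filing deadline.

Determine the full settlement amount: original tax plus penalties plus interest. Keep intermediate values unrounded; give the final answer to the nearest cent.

£110,845.45

Penalty (uncapped): 19 × 3% × £75,600.00 = £43,092.00; cap = 20% × £75,600.00 = £15,120.00 → penalty = £15,120.00
Interest: £75,600.00 × ((1 + 0.0125)^19 − 1) = £75,600.00 × 0.2662096… = £20,125.4466…
Total = £75,600.00 + £15,120.0000 + £20,125.4466… = £110,845.45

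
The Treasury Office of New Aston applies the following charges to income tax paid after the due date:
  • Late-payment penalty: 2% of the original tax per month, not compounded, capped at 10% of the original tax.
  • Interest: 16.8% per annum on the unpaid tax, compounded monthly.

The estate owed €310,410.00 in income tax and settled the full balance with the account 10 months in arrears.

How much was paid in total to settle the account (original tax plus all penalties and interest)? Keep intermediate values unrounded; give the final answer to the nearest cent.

Penalty (uncapped): 10 × 2% × €310,410.00 = €62,082.00; cap = 10% × €310,410.00 = €31,041.00 → penalty = €31,041.00
Interest (16.8%/yr ÷ 12 = 1.4%/month): €310,410.00 × ((1 + 0.014)^10 − 1) = €46,299.9748…
Total = €310,410.00 + €31,041.0000 + €46,299.9748… = €387,750.97

€387,750.97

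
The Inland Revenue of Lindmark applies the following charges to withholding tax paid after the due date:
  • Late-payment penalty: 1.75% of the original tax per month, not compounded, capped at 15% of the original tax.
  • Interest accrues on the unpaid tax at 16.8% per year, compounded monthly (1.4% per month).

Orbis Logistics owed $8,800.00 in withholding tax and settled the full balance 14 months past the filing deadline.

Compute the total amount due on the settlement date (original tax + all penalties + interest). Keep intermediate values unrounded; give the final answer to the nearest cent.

$12,010.89

Penalty (uncapped): 14 × 1.75% × $8,800.00 = $2,156.00; cap = 15% × $8,800.00 = $1,320.00 → penalty = $1,320.00
Interest: $8,800.00 × ((1 + 0.014)^14 − 1) = $8,800.00 × 0.2148744… = $1,890.8945…
Total = $8,800.00 + $1,320.0000 + $1,890.8945… = $12,010.89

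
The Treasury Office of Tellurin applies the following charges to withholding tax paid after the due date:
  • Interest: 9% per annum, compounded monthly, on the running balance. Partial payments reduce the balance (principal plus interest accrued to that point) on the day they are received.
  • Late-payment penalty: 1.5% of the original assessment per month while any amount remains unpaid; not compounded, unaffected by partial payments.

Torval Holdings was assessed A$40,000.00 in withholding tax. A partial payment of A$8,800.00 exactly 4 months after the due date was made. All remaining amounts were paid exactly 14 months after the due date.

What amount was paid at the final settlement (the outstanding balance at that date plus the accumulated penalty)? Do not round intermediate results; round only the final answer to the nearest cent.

Monthly rate = 9% ÷ 12 = 0.75%
Balance at month 4: A$40,000.0000 × (1 + 0.0075)^4 = A$41,213.5676…
After A$8,800.00 payment: A$41,213.5676… − A$8,800.00 = A$32,413.5676…
Balance at month 14: A$32,413.5676… × (1 + 0.0075)^10 = A$34,928.2947…
Penalty: 14 × 1.5% × A$40,000.00 = A$8,400.00
Final settlement = outstanding balance + penalty = A$34,928.2947… + A$8,400.00 = A$43,328.29

A$43,328.29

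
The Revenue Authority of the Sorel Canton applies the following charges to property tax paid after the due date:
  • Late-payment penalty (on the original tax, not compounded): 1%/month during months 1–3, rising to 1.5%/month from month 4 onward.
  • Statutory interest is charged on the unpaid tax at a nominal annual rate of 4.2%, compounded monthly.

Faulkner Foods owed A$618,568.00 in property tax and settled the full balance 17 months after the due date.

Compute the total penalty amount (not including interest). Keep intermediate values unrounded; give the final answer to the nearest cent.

Penalty, months 1–3: 3 × 1% × A$618,568.00 = A$18,557.04
Penalty, months 4–17: 14 × 1.5% × A$618,568.00 = A$129,899.28
Total penalty = A$18,557.04 + A$129,899.28 = A$148,456.32

A$148,456.32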